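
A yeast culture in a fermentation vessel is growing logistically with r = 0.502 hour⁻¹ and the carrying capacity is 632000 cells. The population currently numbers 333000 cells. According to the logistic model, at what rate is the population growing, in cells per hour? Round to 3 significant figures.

dN/dt = rN(1 − N/K) = 0.502 × 333000 × (1 − 333000/632000).
1 − 333000/632000 = 0.4731; dN/dt = 0.502 × 333000 × 0.4731 = 79086.

79100 cells per hour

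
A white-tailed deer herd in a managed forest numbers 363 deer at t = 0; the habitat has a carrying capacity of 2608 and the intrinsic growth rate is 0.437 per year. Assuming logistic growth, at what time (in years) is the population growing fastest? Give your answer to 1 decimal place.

Logistic growth is fastest at N = K/2 = 1304.
A = (K − N₀)/N₀ = 6.1846. Set K/(1 + A·e^(−rt)) = K/2 → A·e^(−rt) = 1.
e^(−0.437t) = 1/6.1846 = 0.161693, so t = ln(6.1846)/0.437 = 1.8221/0.437 = 4.1695.

4.2 years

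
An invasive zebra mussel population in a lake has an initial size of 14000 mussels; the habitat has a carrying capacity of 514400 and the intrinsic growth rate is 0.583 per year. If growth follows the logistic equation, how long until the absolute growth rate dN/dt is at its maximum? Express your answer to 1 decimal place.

6.1 years

Logistic growth is fastest at N = K/2 = 257200.
A = (K − N₀)/N₀ = 35.743. Set K/(1 + A·e^(−rt)) = K/2 → A·e^(−rt) = 1.
e^(−0.583t) = 1/35.743 = 0.0279776, so t = ln(35.743)/0.583 = 3.5764/0.583 = 6.1344.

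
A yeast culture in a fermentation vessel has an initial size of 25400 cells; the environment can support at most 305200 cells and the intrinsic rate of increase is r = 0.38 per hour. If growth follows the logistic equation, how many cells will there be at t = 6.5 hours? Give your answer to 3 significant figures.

158000 cells

A = (K − N₀)/N₀ = (305200 − 25400)/25400 = 11.016.
N(t) = K/(1 + A·e^(−rt)) = 305200/(1 + 11.016×e^(−0.38×6.5)).
e^(−2.47) = 0.084585; denominator = 1 + 11.016×0.084585 = 1.9318.
N = 305200/1.9318 = 157990.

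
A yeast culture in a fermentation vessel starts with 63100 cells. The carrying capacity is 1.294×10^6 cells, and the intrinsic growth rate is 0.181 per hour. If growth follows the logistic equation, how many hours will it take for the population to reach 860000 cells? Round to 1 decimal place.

A = (K − N₀)/N₀ = (1.294×10^6 − 63100)/63100 = 19.507.
Solve 1.294×10^6/(1 + 19.507·e^(−0.181t)) = 860000: 1 + 19.507·e^(−0.181t) = 1.5047, so e^(−0.181t) = 0.0258701.
−0.181·t = ln(0.0258701) = -3.6547, so t = 3.6547/0.181 = 20.192.

20.2 hours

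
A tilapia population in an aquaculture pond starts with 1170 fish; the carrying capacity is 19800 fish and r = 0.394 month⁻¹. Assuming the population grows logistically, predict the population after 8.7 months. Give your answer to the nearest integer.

A = (K − N₀)/N₀ = (19800 − 1170)/1170 = 15.923.
N(t) = K/(1 + A·e^(−rt)) = 19800/(1 + 15.923×e^(−0.394×8.7)).
e^(−3.428) = 0.032458; denominator = 1 + 15.923×0.032458 = 1.5168.
N = 19800/1.5168 = 13053.5.

13053 fish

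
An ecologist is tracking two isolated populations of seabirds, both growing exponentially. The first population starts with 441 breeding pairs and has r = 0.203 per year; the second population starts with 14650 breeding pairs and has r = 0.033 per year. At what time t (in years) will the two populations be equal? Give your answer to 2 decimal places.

Set 441·e^(0.203t) = 14650·e^(0.033t).
e^((0.203 − 0.033)t) = 14650/441 → e^(0.17·t) = 33.22.
0.17·t = ln(33.22) = 3.5032, so t = 3.5032/0.17 = 20.607.

20.61 years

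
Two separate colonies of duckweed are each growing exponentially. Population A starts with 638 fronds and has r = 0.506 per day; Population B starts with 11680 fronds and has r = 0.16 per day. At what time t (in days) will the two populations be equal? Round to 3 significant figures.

Set 638·e^(0.506t) = 11680·e^(0.16t).
e^((0.506 − 0.16)t) = 11680/638 → e^(0.346·t) = 18.307.
0.346·t = ln(18.307) = 2.9073, so t = 2.9073/0.346 = 8.4026.

8.40 days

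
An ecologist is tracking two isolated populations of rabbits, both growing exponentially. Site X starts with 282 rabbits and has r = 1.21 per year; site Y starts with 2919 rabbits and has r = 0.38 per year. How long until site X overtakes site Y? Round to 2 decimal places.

2.82 years

Set 282·e^(1.21t) = 2919·e^(0.38t).
e^((1.21 − 0.38)t) = 2919/282 → e^(0.83·t) = 10.351.
0.83·t = ln(10.351) = 2.3371, so t = 2.3371/0.83 = 2.8158.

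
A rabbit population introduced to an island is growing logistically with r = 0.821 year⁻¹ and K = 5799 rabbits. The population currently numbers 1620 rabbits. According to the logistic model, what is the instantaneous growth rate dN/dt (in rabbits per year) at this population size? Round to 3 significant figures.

dN/dt = rN(1 − N/K) = 0.821 × 1620 × (1 − 1620/5799).
1 − 1620/5799 = 0.72064; dN/dt = 0.821 × 1620 × 0.72064 = 958.47.

958 rabbits per year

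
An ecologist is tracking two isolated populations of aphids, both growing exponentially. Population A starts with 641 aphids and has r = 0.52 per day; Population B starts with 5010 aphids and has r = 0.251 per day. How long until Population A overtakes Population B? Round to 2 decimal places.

7.64 days

Set 641·e^(0.52t) = 5010·e^(0.251t).
e^((0.52 − 0.251)t) = 5010/641 → e^(0.269·t) = 7.8159.
0.269·t = ln(7.8159) = 2.0562, so t = 2.0562/0.269 = 7.6437.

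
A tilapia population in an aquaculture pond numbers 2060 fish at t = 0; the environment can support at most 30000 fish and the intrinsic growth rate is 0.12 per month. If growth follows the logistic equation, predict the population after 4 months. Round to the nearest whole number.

3194 fish

A = (K − N₀)/N₀ = (30000 − 2060)/2060 = 13.563.
N(t) = K/(1 + A·e^(−rt)) = 30000/(1 + 13.563×e^(−0.12×4)).
e^(−0.48) = 0.61878; denominator = 1 + 13.563×0.61878 = 9.3926.
N = 30000/9.3926 = 3194.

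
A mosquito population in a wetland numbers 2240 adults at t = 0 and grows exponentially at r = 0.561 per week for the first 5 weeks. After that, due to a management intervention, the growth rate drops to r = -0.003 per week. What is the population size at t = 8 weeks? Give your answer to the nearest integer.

Phase 1: N(5) = 2240·e^(0.561×5) = 2240·e^2.805 = 37020.7.
Phase 2 runs for 8 − 5 = 3 weeks at r = -0.003.
N(8) = 37020.7·e^(-0.003×3) = 37020.7·e^-0.009 = 36689.

36689 adults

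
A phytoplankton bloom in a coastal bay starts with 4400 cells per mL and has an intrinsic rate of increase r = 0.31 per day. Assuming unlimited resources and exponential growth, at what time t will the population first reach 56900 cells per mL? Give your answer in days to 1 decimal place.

8.3 days

Set N₀·e^(rt) = 56900: e^(0.31·t) = 56900/4400 = 12.932.
0.31·t = ln(12.932) = 2.5597, so t = 2.5597/0.31 = 8.2571.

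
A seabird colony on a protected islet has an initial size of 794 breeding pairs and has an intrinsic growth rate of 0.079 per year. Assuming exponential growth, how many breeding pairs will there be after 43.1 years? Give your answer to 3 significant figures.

N(t) = N₀·e^(rt) = 794 × e^(0.079×43.1) = 794 × e^3.405.
e^3.405 ≈ 30.111, so N ≈ 794 × 30.111 = 23908.4.

23900 breeding pairs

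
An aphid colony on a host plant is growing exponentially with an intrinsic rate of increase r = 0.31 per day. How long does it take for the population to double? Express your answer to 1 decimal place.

2.2 days

Doubling time t_d = ln(2)/r = 0.6931/0.31 = 2.236.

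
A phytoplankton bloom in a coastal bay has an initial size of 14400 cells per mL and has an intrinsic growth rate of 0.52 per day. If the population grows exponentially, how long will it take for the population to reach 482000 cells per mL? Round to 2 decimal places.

6.75 days

Set N₀·e^(rt) = 482000: e^(0.52·t) = 482000/14400 = 33.472.
0.52·t = ln(33.472) = 3.5107, so t = 3.5107/0.52 = 6.7514.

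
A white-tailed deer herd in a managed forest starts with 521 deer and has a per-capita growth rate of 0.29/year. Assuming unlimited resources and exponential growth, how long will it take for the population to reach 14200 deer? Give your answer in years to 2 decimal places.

Set N₀·e^(rt) = 14200: e^(0.29·t) = 14200/521 = 27.255.
0.29·t = ln(27.255) = 3.3052, so t = 3.3052/0.29 = 11.397.

11.40 years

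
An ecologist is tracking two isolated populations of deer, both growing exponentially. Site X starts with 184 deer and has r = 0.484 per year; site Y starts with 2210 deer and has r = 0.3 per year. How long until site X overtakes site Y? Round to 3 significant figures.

Set 184·e^(0.484t) = 2210·e^(0.3t).
e^((0.484 − 0.3)t) = 2210/184 → e^(0.184·t) = 12.011.
0.184·t = ln(12.011) = 2.4858, so t = 2.4858/0.184 = 13.51.

13.5 years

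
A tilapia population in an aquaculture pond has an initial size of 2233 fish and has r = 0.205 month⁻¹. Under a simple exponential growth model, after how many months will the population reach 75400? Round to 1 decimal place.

Set N₀·e^(rt) = 75400: e^(0.205·t) = 75400/2233 = 33.766.
0.205·t = ln(33.766) = 3.5195, so t = 3.5195/0.205 = 17.168.

17.2 months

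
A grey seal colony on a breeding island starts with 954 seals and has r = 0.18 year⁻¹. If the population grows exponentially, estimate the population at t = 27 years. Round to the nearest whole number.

123089 seals

N(t) = N₀·e^(rt) = 954 × e^(0.18×27) = 954 × e^4.86.
e^4.86 ≈ 129.02, so N ≈ 954 × 129.02 = 123089.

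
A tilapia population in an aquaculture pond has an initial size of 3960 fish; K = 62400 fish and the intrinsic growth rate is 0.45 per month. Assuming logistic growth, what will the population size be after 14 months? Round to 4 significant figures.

A = (K − N₀)/N₀ = (62400 − 3960)/3960 = 14.758.
N(t) = K/(1 + A·e^(−rt)) = 62400/(1 + 14.758×e^(−0.45×14)).
e^(−6.3) = 0.0018363; denominator = 1 + 14.758×0.0018363 = 1.0271.
N = 62400/1.0271 = 60753.6.

60750 fish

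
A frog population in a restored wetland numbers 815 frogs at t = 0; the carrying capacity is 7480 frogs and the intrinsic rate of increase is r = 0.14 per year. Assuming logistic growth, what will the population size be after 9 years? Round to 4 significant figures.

A = (K − N₀)/N₀ = (7480 − 815)/815 = 8.1779.
N(t) = K/(1 + A·e^(−rt)) = 7480/(1 + 8.1779×e^(−0.14×9)).
e^(−1.26) = 0.28365; denominator = 1 + 8.1779×0.28365 = 3.3197.
N = 7480/3.3197 = 2253.22.

2253 frogs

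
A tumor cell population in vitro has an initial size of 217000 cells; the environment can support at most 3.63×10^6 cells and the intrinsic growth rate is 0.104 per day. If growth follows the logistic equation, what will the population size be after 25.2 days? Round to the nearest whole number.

A = (K − N₀)/N₀ = (3.63×10^6 − 217000)/217000 = 15.728.
N(t) = K/(1 + A·e^(−rt)) = 3.63×10^6/(1 + 15.728×e^(−0.104×25.2)).
e^(−2.621) = 0.072745; denominator = 1 + 15.728×0.072745 = 2.1441.
N = 3.63×10^6/2.1441 = 1.69299×10^6.

1692990 cells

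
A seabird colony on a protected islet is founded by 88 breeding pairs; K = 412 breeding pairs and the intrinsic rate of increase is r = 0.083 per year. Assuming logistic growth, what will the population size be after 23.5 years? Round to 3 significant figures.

270 breeding pairs

A = (K − N₀)/N₀ = (412 − 88)/88 = 3.6818.
N(t) = K/(1 + A·e^(−rt)) = 412/(1 + 3.6818×e^(−0.083×23.5)).
e^(−1.951) = 0.1422; denominator = 1 + 3.6818×0.1422 = 1.5236.
N = 412/1.5236 = 270.418.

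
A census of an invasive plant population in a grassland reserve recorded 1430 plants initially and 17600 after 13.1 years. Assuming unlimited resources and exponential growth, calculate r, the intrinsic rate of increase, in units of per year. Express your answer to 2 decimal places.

From N(t) = N₀·e^(rt): e^(r·13.1) = 17600/1430 = 12.308.
r·13.1 = ln(12.308) = 2.5102, so r = 2.5102/13.1 = 0.19162.

0.19 per year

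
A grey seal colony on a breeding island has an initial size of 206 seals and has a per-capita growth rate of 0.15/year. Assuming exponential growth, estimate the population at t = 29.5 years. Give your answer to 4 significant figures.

17200 seals

N(t) = N₀·e^(rt) = 206 × e^(0.15×29.5) = 206 × e^4.425.
e^4.425 ≈ 83.513, so N ≈ 206 × 83.513 = 17203.6.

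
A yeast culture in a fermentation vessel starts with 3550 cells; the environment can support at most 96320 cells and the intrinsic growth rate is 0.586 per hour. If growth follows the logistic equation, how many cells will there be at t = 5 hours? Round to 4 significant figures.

40210 cells

A = (K − N₀)/N₀ = (96320 − 3550)/3550 = 26.132.
N(t) = K/(1 + A·e^(−rt)) = 96320/(1 + 26.132×e^(−0.586×5)).
e^(−2.93) = 0.053397; denominator = 1 + 26.132×0.053397 = 2.3954.
N = 96320/2.3954 = 40210.5.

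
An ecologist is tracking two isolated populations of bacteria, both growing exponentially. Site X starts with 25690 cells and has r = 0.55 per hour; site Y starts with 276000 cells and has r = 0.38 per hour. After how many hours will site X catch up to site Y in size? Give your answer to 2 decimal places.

Set 25690·e^(0.55t) = 276000·e^(0.38t).
e^((0.55 − 0.38)t) = 276000/25690 → e^(0.17·t) = 10.743.
0.17·t = ln(10.743) = 2.3743, so t = 2.3743/0.17 = 13.966.

13.97 hours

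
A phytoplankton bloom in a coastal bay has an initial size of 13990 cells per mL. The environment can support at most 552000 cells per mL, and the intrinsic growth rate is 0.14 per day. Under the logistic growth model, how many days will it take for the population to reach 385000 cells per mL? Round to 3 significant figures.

32.0 days

A = (K − N₀)/N₀ = (552000 − 13990)/13990 = 38.457.
Solve 552000/(1 + 38.457·e^(−0.14t)) = 385000: 1 + 38.457·e^(−0.14t) = 1.4338, so e^(−0.14t) = 0.0112793.
−0.14·t = ln(0.0112793) = -4.4848, so t = 4.4848/0.14 = 32.034.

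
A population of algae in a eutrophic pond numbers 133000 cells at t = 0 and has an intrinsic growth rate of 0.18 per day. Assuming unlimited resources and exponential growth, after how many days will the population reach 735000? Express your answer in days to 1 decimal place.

9.5 days

Set N₀·e^(rt) = 735000: e^(0.18·t) = 735000/133000 = 5.5263.
0.18·t = ln(5.5263) = 1.7095, so t = 1.7095/0.18 = 9.4973.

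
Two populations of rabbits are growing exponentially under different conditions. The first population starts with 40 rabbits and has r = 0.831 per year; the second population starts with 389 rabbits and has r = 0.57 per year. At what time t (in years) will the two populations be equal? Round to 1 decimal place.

Set 40·e^(0.831t) = 389·e^(0.57t).
e^((0.831 − 0.57)t) = 389/40 → e^(0.261·t) = 9.725.
0.261·t = ln(9.725) = 2.2747, so t = 2.2747/0.261 = 8.7153.

8.7 years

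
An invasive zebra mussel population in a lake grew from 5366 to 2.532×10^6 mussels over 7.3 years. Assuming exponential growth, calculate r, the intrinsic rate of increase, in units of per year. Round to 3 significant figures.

0.843 per year

From N(t) = N₀·e^(rt): e^(r·7.3) = 2.532×10^6/5366 = 471.86.
r·7.3 = ln(471.86) = 6.1567, so r = 6.1567/7.3 = 0.84338.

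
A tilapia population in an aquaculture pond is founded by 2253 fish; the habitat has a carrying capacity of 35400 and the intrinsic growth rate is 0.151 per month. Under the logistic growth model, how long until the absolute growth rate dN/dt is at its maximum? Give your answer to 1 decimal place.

Logistic growth is fastest at N = K/2 = 17700.
A = (K − N₀)/N₀ = 14.712. Set K/(1 + A·e^(−rt)) = K/2 → A·e^(−rt) = 1.
e^(−0.151t) = 1/14.712 = 0.06797, so t = ln(14.712)/0.151 = 2.6887/0.151 = 17.806.

17.8 months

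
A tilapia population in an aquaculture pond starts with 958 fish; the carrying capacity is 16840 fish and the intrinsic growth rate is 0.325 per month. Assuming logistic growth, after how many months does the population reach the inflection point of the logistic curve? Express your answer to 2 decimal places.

8.64 months

Logistic growth is fastest at N = K/2 = 8420.
A = (K − N₀)/N₀ = 16.578. Set K/(1 + A·e^(−rt)) = K/2 → A·e^(−rt) = 1.
e^(−0.325t) = 1/16.578 = 0.0603199, so t = ln(16.578)/0.325 = 2.8081/0.325 = 8.6403.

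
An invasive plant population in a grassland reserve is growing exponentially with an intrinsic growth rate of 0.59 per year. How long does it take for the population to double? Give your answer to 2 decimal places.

Doubling time t_d = ln(2)/r = 0.6931/0.59 = 1.1748.

1.17 years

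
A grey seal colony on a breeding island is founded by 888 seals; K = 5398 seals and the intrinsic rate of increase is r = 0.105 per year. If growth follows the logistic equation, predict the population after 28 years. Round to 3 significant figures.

A = (K − N₀)/N₀ = (5398 − 888)/888 = 5.0788.
N(t) = K/(1 + A·e^(−rt)) = 5398/(1 + 5.0788×e^(−0.105×28)).
e^(−2.94) = 0.052866; denominator = 1 + 5.0788×0.052866 = 1.2685.
N = 5398/1.2685 = 4255.43.

4260 seals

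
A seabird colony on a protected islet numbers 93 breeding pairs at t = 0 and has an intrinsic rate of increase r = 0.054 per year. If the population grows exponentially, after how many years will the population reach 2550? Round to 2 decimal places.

61.32 years

Set N₀·e^(rt) = 2550: e^(0.054·t) = 2550/93 = 27.419.
0.054·t = ln(27.419) = 3.3112, so t = 3.3112/0.054 = 61.319.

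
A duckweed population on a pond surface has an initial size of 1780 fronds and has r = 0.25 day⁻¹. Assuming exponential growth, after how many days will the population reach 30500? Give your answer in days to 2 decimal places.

Set N₀·e^(rt) = 30500: e^(0.25·t) = 30500/1780 = 17.135.
0.25·t = ln(17.135) = 2.8411, so t = 2.8411/0.25 = 11.364.

11.36 days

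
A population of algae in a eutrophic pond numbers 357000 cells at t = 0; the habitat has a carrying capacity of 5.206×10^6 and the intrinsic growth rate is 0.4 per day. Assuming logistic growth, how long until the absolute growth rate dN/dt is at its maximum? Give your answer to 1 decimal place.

6.5 days

Logistic growth is fastest at N = K/2 = 2.603×10^6.
A = (K − N₀)/N₀ = 13.583. Set K/(1 + A·e^(−rt)) = K/2 → A·e^(−rt) = 1.
e^(−0.4t) = 1/13.583 = 0.0736234, so t = ln(13.583)/0.4 = 2.6088/0.4 = 6.522.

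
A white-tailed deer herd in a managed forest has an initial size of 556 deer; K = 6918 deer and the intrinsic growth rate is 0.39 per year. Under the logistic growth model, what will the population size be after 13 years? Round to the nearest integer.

6454 deer

A = (K − N₀)/N₀ = (6918 − 556)/556 = 11.442.
N(t) = K/(1 + A·e^(−rt)) = 6918/(1 + 11.442×e^(−0.39×13)).
e^(−5.07) = 0.0062824; denominator = 1 + 11.442×0.0062824 = 1.0719.
N = 6918/1.0719 = 6454.04.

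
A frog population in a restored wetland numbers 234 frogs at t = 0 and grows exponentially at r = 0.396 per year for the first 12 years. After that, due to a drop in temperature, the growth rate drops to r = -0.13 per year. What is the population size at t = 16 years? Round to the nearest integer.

Phase 1: N(12) = 234·e^(0.396×12) = 234·e^4.752 = 27100.9.
Phase 2 runs for 16 − 12 = 4 years at r = -0.13.
N(16) = 27100.9·e^(-0.13×4) = 27100.9·e^-0.52 = 16112.

16112 frogs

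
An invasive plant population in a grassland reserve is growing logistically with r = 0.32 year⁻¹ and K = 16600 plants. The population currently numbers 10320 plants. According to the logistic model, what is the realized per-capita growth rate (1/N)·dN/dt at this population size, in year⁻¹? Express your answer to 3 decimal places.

(1/N)·dN/dt = r(1 − N/K) = 0.32 × (1 − 10320/16600).
= 0.32 × 0.37831 = 0.12106.

0.121 per year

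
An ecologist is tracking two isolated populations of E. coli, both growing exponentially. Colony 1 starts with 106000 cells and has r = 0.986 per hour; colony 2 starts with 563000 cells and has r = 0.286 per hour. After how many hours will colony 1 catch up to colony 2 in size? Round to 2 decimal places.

2.39 hours

Set 106000·e^(0.986t) = 563000·e^(0.286t).
e^((0.986 − 0.286)t) = 563000/106000 → e^(0.7·t) = 5.3113.
0.7·t = ln(5.3113) = 1.6698, so t = 1.6698/0.7 = 2.3855.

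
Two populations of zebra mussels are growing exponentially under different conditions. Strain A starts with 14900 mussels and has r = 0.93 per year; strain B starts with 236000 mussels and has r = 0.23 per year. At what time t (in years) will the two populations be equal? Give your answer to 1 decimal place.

Set 14900·e^(0.93t) = 236000·e^(0.23t).
e^((0.93 − 0.23)t) = 236000/14900 → e^(0.7·t) = 15.839.
0.7·t = ln(15.839) = 2.7625, so t = 2.7625/0.7 = 3.9464.

3.9 years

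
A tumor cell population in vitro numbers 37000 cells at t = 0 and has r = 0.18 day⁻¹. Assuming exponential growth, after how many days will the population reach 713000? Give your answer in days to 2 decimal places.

16.44 days

Set N₀·e^(rt) = 713000: e^(0.18·t) = 713000/37000 = 19.27.
0.18·t = ln(19.27) = 2.9586, so t = 2.9586/0.18 = 16.436.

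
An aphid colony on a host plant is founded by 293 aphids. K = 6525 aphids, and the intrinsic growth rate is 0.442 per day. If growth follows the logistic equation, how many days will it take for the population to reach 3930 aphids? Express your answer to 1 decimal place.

A = (K − N₀)/N₀ = (6525 − 293)/293 = 21.27.
Solve 6525/(1 + 21.27·e^(−0.442t)) = 3930: 1 + 21.27·e^(−0.442t) = 1.6603, so e^(−0.442t) = 0.0310445.
−0.442·t = ln(0.0310445) = -3.4723, so t = 3.4723/0.442 = 7.856.

7.9 days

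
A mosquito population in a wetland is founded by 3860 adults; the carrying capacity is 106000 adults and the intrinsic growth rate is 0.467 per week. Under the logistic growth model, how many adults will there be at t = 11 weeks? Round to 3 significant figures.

A = (K − N₀)/N₀ = (106000 − 3860)/3860 = 26.461.
N(t) = K/(1 + A·e^(−rt)) = 106000/(1 + 26.461×e^(−0.467×11)).
e^(−5.137) = 0.0058753; denominator = 1 + 26.461×0.0058753 = 1.1555.
N = 106000/1.1555 = 91737.8.

91700 adults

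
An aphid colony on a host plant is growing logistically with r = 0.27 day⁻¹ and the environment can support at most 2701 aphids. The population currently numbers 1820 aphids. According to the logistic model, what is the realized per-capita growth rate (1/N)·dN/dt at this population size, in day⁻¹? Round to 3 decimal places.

(1/N)·dN/dt = r(1 − N/K) = 0.27 × (1 − 1820/2701).
= 0.27 × 0.32618 = 0.088067.

0.088 per day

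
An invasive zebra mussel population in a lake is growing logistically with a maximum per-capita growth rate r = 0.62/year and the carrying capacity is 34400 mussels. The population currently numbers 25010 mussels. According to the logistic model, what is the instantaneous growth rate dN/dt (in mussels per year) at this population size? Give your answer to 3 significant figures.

dN/dt = rN(1 − N/K) = 0.62 × 25010 × (1 − 25010/34400).
1 − 25010/34400 = 0.27297; dN/dt = 0.62 × 25010 × 0.27297 = 4232.7.

4230 mussels per year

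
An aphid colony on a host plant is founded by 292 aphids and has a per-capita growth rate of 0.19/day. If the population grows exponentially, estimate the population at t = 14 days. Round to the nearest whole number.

N(t) = N₀·e^(rt) = 292 × e^(0.19×14) = 292 × e^2.66.
e^2.66 ≈ 14.296, so N ≈ 292 × 14.296 = 4174.52.

4175 aphids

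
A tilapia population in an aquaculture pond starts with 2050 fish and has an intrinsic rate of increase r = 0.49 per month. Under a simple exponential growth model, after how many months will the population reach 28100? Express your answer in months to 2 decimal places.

Set N₀·e^(rt) = 28100: e^(0.49·t) = 28100/2050 = 13.707.
0.49·t = ln(13.707) = 2.6179, so t = 2.6179/0.49 = 5.3427.

5.34 months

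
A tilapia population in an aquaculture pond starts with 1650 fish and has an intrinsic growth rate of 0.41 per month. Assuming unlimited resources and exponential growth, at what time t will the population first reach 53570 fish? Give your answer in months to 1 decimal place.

Set N₀·e^(rt) = 53570: e^(0.41·t) = 53570/1650 = 32.467.
0.41·t = ln(32.467) = 3.4802, so t = 3.4802/0.41 = 8.4883.

8.5 months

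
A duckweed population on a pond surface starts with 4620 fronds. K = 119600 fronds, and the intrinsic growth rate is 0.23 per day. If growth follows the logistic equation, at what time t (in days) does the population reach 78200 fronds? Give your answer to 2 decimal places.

16.74 days

A = (K − N₀)/N₀ = (119600 − 4620)/4620 = 24.887.
Solve 119600/(1 + 24.887·e^(−0.23t)) = 78200: 1 + 24.887·e^(−0.23t) = 1.5294, so e^(−0.23t) = 0.0212722.
−0.23·t = ln(0.0212722) = -3.8504, so t = 3.8504/0.23 = 16.741.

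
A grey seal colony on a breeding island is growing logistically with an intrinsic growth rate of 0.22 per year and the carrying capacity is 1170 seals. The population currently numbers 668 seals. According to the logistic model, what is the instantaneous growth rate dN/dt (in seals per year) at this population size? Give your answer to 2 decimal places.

63.05 seals per year

dN/dt = rN(1 − N/K) = 0.22 × 668 × (1 − 668/1170).
1 − 668/1170 = 0.42906; dN/dt = 0.22 × 668 × 0.42906 = 63.055.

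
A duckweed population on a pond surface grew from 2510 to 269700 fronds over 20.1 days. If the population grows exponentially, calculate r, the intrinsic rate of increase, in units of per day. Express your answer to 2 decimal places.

From N(t) = N₀·e^(rt): e^(r·20.1) = 269700/2510 = 107.45.
r·20.1 = ln(107.45) = 4.677, so r = 4.677/20.1 = 0.23269.

0.23 per day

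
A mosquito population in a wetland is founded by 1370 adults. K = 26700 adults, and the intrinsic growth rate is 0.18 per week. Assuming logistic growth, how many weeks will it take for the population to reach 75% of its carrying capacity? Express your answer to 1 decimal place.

A = (K − N₀)/N₀ = (26700 − 1370)/1370 = 18.489.
Solve 26700/(1 + 18.489·e^(−0.18t)) = 20025: 1 + 18.489·e^(−0.18t) = 1.3333, so e^(−0.18t) = 0.0180287.
−0.18·t = ln(0.0180287) = -4.0158, so t = 4.0158/0.18 = 22.31.

22.3 weeks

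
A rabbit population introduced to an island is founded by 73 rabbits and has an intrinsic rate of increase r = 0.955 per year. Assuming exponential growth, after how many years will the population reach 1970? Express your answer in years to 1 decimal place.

Set N₀·e^(rt) = 1970: e^(0.955·t) = 1970/73 = 26.986.
0.955·t = ln(26.986) = 3.2953, so t = 3.2953/0.955 = 3.4506.

3.5 years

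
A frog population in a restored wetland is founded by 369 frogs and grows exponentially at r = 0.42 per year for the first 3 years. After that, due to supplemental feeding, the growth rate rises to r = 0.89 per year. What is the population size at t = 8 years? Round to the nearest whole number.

Phase 1: N(3) = 369·e^(0.42×3) = 369·e^1.26 = 1300.88.
Phase 2 runs for 8 − 3 = 5 years at r = 0.89.
N(8) = 1300.88·e^(0.89×5) = 1300.88·e^4.45 = 111390.

111390 frogs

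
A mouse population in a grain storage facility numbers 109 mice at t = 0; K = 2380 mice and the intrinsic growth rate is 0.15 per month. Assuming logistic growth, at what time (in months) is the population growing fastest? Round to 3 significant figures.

20.2 months

Logistic growth is fastest at N = K/2 = 1190.
A = (K − N₀)/N₀ = 20.835. Set K/(1 + A·e^(−rt)) = K/2 → A·e^(−rt) = 1.
e^(−0.15t) = 1/20.835 = 0.0479965, so t = ln(20.835)/0.15 = 3.0366/0.15 = 20.244.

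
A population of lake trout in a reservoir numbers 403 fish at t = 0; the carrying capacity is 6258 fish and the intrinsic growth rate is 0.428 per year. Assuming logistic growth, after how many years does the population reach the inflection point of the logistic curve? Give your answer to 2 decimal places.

Logistic growth is fastest at N = K/2 = 3129.
A = (K − N₀)/N₀ = 14.529. Set K/(1 + A·e^(−rt)) = K/2 → A·e^(−rt) = 1.
e^(−0.428t) = 1/14.529 = 0.0688301, so t = ln(14.529)/0.428 = 2.6761/0.428 = 6.2526.

6.25 years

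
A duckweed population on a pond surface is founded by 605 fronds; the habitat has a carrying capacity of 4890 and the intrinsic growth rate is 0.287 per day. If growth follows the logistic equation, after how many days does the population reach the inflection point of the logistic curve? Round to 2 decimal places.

Logistic growth is fastest at N = K/2 = 2445.
A = (K − N₀)/N₀ = 7.0826. Set K/(1 + A·e^(−rt)) = K/2 → A·e^(−rt) = 1.
e^(−0.287t) = 1/7.0826 = 0.14119, so t = ln(7.0826)/0.287 = 1.9576/0.287 = 6.8211.

6.82 days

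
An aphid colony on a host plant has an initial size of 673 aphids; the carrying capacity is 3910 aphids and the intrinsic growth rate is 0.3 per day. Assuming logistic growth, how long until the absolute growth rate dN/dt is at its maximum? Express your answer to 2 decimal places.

5.24 days

Logistic growth is fastest at N = K/2 = 1955.
A = (K − N₀)/N₀ = 4.8098. Set K/(1 + A·e^(−rt)) = K/2 → A·e^(−rt) = 1.
e^(−0.3t) = 1/4.8098 = 0.207909, so t = ln(4.8098)/0.3 = 1.5707/0.3 = 5.2355.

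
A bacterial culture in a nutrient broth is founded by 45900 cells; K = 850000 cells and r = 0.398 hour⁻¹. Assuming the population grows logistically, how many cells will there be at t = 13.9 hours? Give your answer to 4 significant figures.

794900 cells

A = (K − N₀)/N₀ = (850000 − 45900)/45900 = 17.519.
N(t) = K/(1 + A·e^(−rt)) = 850000/(1 + 17.519×e^(−0.398×13.9)).
e^(−5.532) = 0.0039573; denominator = 1 + 17.519×0.0039573 = 1.0693.
N = 850000/1.0693 = 794894.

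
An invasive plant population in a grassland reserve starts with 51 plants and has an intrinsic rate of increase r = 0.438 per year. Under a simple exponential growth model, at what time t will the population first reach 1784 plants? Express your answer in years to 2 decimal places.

8.12 years

Set N₀·e^(rt) = 1784: e^(0.438·t) = 1784/51 = 34.98.
0.438·t = ln(34.98) = 3.5548, so t = 3.5548/0.438 = 8.116.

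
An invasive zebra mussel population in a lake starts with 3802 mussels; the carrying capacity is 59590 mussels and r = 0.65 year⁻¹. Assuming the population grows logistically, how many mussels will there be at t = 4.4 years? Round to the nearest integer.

32380 mussels

A = (K − N₀)/N₀ = (59590 − 3802)/3802 = 14.673.
N(t) = K/(1 + A·e^(−rt)) = 59590/(1 + 14.673×e^(−0.65×4.4)).
e^(−2.86) = 0.057269; denominator = 1 + 14.673×0.057269 = 1.8403.
N = 59590/1.8403 = 32380.2.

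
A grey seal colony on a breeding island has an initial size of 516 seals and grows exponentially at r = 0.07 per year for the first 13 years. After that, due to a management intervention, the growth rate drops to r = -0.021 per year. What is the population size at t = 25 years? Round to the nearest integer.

996 seals

Phase 1: N(13) = 516·e^(0.07×13) = 516·e^0.91 = 1281.91.
Phase 2 runs for 25 − 13 = 12 years at r = -0.021.
N(25) = 1281.91·e^(-0.021×12) = 1281.91·e^-0.252 = 996.358.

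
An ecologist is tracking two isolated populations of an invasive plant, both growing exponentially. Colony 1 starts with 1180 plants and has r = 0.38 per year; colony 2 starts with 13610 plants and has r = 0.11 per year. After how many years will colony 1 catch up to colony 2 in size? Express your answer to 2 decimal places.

9.06 years

Set 1180·e^(0.38t) = 13610·e^(0.11t).
e^((0.38 − 0.11)t) = 13610/1180 → e^(0.27·t) = 11.534.
0.27·t = ln(11.534) = 2.4453, so t = 2.4453/0.27 = 9.0566.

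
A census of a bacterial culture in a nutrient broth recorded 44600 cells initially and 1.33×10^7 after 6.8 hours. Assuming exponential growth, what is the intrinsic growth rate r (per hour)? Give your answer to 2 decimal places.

0.84 per hour

From N(t) = N₀·e^(rt): e^(r·6.8) = 1.33×10^7/44600 = 298.21.
r·6.8 = ln(298.21) = 5.6978, so r = 5.6978/6.8 = 0.83791.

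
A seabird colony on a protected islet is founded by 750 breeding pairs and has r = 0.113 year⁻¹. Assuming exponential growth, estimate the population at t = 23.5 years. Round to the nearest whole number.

N(t) = N₀·e^(rt) = 750 × e^(0.113×23.5) = 750 × e^2.655.
e^2.655 ≈ 14.232, so N ≈ 750 × 14.232 = 10674.1.

10674 breeding pairs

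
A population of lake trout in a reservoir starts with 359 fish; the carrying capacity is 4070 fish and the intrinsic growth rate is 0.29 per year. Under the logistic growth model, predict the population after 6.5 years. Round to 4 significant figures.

1584 fish

A = (K − N₀)/N₀ = (4070 − 359)/359 = 10.337.
N(t) = K/(1 + A·e^(−rt)) = 4070/(1 + 10.337×e^(−0.29×6.5)).
e^(−1.885) = 0.15183; denominator = 1 + 10.337×0.15183 = 2.5695.
N = 4070/2.5695 = 1583.99.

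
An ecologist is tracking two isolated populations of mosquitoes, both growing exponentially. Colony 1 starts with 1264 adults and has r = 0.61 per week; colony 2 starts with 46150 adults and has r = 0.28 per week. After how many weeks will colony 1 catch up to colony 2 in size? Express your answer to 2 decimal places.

Set 1264·e^(0.61t) = 46150·e^(0.28t).
e^((0.61 − 0.28)t) = 46150/1264 → e^(0.33·t) = 36.511.
0.33·t = ln(36.511) = 3.5976, so t = 3.5976/0.33 = 10.902.

10.90 weeks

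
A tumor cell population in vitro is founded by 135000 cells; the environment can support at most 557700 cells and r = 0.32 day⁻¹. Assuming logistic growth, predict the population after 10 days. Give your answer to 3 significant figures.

495000 cells

A = (K − N₀)/N₀ = (557700 − 135000)/135000 = 3.1311.
N(t) = K/(1 + A·e^(−rt)) = 557700/(1 + 3.1311×e^(−0.32×10)).
e^(−3.2) = 0.040762; denominator = 1 + 3.1311×0.040762 = 1.1276.
N = 557700/1.1276 = 494577.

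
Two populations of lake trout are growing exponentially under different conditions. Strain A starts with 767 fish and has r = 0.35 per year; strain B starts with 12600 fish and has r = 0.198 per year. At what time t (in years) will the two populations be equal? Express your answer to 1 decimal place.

18.4 years

Set 767·e^(0.35t) = 12600·e^(0.198t).
e^((0.35 − 0.198)t) = 12600/767 → e^(0.152·t) = 16.428.
0.152·t = ln(16.428) = 2.799, so t = 2.799/0.152 = 18.414.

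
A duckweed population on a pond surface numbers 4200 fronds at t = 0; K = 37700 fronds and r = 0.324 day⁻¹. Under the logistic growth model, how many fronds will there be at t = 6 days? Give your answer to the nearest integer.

A = (K − N₀)/N₀ = (37700 − 4200)/4200 = 7.9762.
N(t) = K/(1 + A·e^(−rt)) = 37700/(1 + 7.9762×e^(−0.324×6)).
e^(−1.944) = 0.14313; denominator = 1 + 7.9762×0.14313 = 2.1416.
N = 37700/2.1416 = 17603.4.

17603 fronds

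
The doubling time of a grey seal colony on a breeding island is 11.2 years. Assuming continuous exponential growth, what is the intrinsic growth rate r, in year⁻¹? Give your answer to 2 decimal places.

0.06 per year

r = ln(2)/t_d = 0.6931/11.2 = 0.061888.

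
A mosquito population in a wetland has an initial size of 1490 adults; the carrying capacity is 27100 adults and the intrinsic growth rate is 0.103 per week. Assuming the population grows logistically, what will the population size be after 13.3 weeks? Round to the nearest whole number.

5048 adults

A = (K − N₀)/N₀ = (27100 − 1490)/1490 = 17.188.
N(t) = K/(1 + A·e^(−rt)) = 27100/(1 + 17.188×e^(−0.103×13.3)).
e^(−1.37) = 0.25413; denominator = 1 + 17.188×0.25413 = 5.368.
N = 27100/5.368 = 5048.43.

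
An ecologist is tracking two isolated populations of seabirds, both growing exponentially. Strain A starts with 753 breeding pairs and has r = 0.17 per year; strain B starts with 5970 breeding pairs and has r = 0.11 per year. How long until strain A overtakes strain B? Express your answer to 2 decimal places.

Set 753·e^(0.17t) = 5970·e^(0.11t).
e^((0.17 − 0.11)t) = 5970/753 → e^(0.06·t) = 7.9283.
0.06·t = ln(7.9283) = 2.0704, so t = 2.0704/0.06 = 34.507.

34.51 years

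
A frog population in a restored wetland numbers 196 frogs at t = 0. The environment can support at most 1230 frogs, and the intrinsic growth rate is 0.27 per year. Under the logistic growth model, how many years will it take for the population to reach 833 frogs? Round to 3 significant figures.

8.90 years

A = (K − N₀)/N₀ = (1230 − 196)/196 = 5.2755.
Solve 1230/(1 + 5.2755·e^(−0.27t)) = 833: 1 + 5.2755·e^(−0.27t) = 1.4766, so e^(−0.27t) = 0.0903402.
−0.27·t = ln(0.0903402) = -2.4042, so t = 2.4042/0.27 = 8.9043.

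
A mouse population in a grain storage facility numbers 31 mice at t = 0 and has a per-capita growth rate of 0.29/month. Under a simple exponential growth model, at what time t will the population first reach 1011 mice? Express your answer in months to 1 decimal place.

12.0 months

Set N₀·e^(rt) = 1011: e^(0.29·t) = 1011/31 = 32.613.
0.29·t = ln(32.613) = 3.4847, so t = 3.4847/0.29 = 12.016.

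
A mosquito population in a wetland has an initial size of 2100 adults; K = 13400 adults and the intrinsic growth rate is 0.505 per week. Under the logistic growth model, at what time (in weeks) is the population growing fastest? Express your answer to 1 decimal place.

3.3 weeks

Logistic growth is fastest at N = K/2 = 6700.
A = (K − N₀)/N₀ = 5.381. Set K/(1 + A·e^(−rt)) = K/2 → A·e^(−rt) = 1.
e^(−0.505t) = 1/5.381 = 0.185841, so t = ln(5.381)/0.505 = 1.6829/0.505 = 3.3324.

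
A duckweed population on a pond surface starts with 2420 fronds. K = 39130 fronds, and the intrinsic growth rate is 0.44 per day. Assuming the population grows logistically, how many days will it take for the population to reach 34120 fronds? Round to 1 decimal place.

10.5 days

A = (K − N₀)/N₀ = (39130 − 2420)/2420 = 15.169.
Solve 39130/(1 + 15.169·e^(−0.44t)) = 34120: 1 + 15.169·e^(−0.44t) = 1.1468, so e^(−0.44t) = 0.00967965.
−0.44·t = ln(0.00967965) = -4.6377, so t = 4.6377/0.44 = 10.54.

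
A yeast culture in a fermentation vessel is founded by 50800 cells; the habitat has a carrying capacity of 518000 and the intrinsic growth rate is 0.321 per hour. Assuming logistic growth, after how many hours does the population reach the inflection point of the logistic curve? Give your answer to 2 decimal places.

6.91 hours

Logistic growth is fastest at N = K/2 = 259000.
A = (K − N₀)/N₀ = 9.1969. Set K/(1 + A·e^(−rt)) = K/2 → A·e^(−rt) = 1.
e^(−0.321t) = 1/9.1969 = 0.108733, so t = ln(9.1969)/0.321 = 2.2189/0.321 = 6.9123.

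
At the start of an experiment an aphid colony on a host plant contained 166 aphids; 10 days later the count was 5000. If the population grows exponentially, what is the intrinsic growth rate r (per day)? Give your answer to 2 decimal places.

0.34 per day

From N(t) = N₀·e^(rt): e^(r·10) = 5000/166 = 30.12.
r·10 = ln(30.12) = 3.4052, so r = 3.4052/10 = 0.34052.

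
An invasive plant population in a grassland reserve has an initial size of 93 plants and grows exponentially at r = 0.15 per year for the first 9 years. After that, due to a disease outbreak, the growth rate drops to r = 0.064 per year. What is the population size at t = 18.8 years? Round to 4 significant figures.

671.7 plants

Phase 1: N(9) = 93·e^(0.15×9) = 93·e^1.35 = 358.741.
Phase 2 runs for 18.8 − 9 = 9.8 years at r = 0.064.
N(18.8) = 358.741·e^(0.064×9.8) = 358.741·e^0.6272 = 671.692.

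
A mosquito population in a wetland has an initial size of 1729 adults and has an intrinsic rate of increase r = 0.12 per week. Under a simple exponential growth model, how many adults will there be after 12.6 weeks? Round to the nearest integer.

7842 adults

N(t) = N₀·e^(rt) = 1729 × e^(0.12×12.6) = 1729 × e^1.512.
e^1.512 ≈ 4.5358, so N ≈ 1729 × 4.5358 = 7842.39.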